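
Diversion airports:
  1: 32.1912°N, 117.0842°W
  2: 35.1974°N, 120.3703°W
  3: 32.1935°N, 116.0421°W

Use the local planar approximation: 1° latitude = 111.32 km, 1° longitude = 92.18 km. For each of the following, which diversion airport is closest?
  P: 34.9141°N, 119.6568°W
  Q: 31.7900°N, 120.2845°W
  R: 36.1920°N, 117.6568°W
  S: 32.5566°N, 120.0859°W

P at 34.9141°N, 119.6568°W:
  1: 384.8559 km
  2: 72.9406 km
  3: 450.2741 km
  → nearest: 2 (72.9406 km)
Q at 31.7900°N, 120.2845°W:
  1: 298.3652 km
  2: 379.3942 km
  3: 393.6356 km
  → nearest: 1 (298.3652 km)
R at 36.1920°N, 117.6568°W:
  1: 448.4859 km
  2: 273.5396 km
  3: 469.3398 km
  → nearest: 2 (273.5396 km)
S at 32.5566°N, 120.0859°W:
  1: 279.6706 km
  2: 295.1405 km
  3: 374.9426 km
  → nearest: 1 (279.6706 km)

P→2; Q→1; R→2; S→1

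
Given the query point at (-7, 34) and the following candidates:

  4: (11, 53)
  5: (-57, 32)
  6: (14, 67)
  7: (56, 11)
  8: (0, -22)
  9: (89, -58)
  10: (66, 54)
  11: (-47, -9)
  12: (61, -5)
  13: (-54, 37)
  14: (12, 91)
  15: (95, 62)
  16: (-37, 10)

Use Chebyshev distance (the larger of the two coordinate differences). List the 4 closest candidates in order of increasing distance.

4, 16, 6, 11

Distances from (-7, 34):
4: max(|18|, |19|) = 19
5: max(|-50|, |-2|) = 50
6: max(|21|, |33|) = 33
7: max(|63|, |-23|) = 63
8: max(|7|, |-56|) = 56
9: max(|96|, |-92|) = 96
10: max(|73|, |20|) = 73
11: max(|-40|, |-43|) = 43
12: max(|68|, |-39|) = 68
13: max(|-47|, |3|) = 47
14: max(|19|, |57|) = 57
15: max(|102|, |28|) = 102
16: max(|-30|, |-24|) = 30
Sorted: 4 (19) < 16 (30) < 6 (33) < 11 (43) < 13 (47) < 5 (50) < …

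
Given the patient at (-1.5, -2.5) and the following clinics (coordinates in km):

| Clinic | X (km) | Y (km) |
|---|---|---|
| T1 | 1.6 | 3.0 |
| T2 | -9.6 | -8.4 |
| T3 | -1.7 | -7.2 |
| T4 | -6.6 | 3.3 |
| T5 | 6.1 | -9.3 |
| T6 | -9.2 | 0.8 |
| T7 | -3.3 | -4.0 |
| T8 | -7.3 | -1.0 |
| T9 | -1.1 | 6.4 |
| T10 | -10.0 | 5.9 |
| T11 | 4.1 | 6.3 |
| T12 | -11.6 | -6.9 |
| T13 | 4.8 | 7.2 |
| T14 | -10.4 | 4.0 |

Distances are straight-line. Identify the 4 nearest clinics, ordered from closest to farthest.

Distances from (-1.5, -2.5):
T1: 6.313 km
T2: 10.021 km
T3: 4.704 km
T4: 7.723 km
T5: 10.198 km
T6: 8.377 km
T7: 2.343 km
T8: 5.991 km
T9: 8.909 km
T10: 11.950 km
T11: 10.431 km
T12: 11.017 km
T13: 11.566 km
T14: 11.021 km
Sorted: T7 (2.343 km) < T3 (4.704 km) < T8 (5.991 km) < T1 (6.313 km) < T4 (7.723 km) < T6 (8.377 km) < …

T7, T3, T8, T1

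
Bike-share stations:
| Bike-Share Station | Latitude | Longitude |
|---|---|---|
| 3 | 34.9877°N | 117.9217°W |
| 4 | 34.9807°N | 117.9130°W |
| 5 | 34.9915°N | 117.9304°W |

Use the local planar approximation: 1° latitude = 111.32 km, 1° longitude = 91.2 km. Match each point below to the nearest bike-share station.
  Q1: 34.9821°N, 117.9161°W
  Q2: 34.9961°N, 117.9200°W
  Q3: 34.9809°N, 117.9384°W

Q1→4; Q2→3; Q3→5

Q1 at 34.9821°N, 117.9161°W:
  3: 0.8059 km
  4: 0.3228 km
  5: 1.6721 km
  → nearest: 4 (0.3228 km)
Q2 at 34.9961°N, 117.9200°W:
  3: 0.9479 km
  4: 1.8293 km
  5: 1.0779 km
  → nearest: 3 (0.9479 km)
Q3 at 34.9809°N, 117.9384°W:
  3: 1.7008 km
  4: 2.3166 km
  5: 1.3873 km
  → nearest: 5 (1.3873 km)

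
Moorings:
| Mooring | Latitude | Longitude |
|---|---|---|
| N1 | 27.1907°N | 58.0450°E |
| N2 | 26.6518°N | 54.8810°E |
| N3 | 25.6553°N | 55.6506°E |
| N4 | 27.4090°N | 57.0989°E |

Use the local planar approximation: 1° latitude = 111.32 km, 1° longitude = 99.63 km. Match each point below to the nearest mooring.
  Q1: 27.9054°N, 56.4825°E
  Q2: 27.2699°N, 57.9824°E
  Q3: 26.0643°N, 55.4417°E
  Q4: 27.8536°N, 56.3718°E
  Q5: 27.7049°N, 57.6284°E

Q1 at 27.9054°N, 56.4825°E:
  N1: √((-0.7147·111.32)² + (1.5625·99.63)²) = √(6329.857885 + 24233.732666) = 174.8245 km
  N2: √((-1.2536·111.32)² + (-1.6015·99.63)²) = √(19474.412384 + 25458.578255) = 211.9740 km
  N3: √((-2.2501·111.32)² + (-0.8319·99.63)²) = √(62740.797488 + 6869.458580) = 263.8376 km
  N4: √((-0.4964·111.32)² + (0.6164·99.63)²) = √(3053.584490 + 3771.425392) = 82.6136 km
  → nearest: N4 (82.6136 km)
Q2 at 27.2699°N, 57.9824°E:
  N1: √((-0.0792·111.32)² + (0.0626·99.63)²) = √(77.731448 + 38.898148) = 10.7995 km
  N2: √((-0.6181·111.32)² + (-3.1014·99.63)²) = √(4734.388387 + 95476.353933) = 316.5608 km
  N3: √((-1.6146·111.32)² + (-2.3318·99.63)²) = √(32305.486946 + 53971.297213) = 293.7291 km
  N4: √((0.1391·111.32)² + (-0.8835·99.63)²) = √(239.773209 + 7748.067014) = 89.3747 km
  → nearest: N1 (10.7995 km)
Q3 at 26.0643°N, 55.4417°E:
  N1: √((1.1264·111.32)² + (2.6033·99.63)²) = √(15722.864762 + 67271.126049) = 288.0868 km
  N2: √((0.5875·111.32)² + (-0.5607·99.63)²) = √(4277.225400 + 3120.623487) = 86.0107 km
  N3: √((-0.4090·111.32)² + (0.2089·99.63)²) = √(2072.969973 + 433.168773) = 50.0613 km
  N4: √((1.3447·111.32)² + (1.6572·99.63)²) = √(22407.696062 + 27260.267294) = 222.8631 km
  → nearest: N3 (50.0613 km)
Q4 at 27.8536°N, 56.3718°E:
  N1: √((-0.6629·111.32)² + (1.6732·99.63)²) = √(5445.558568 + 27789.195395) = 182.3040 km
  N2: √((-1.2018·111.32)² + (-1.4908·99.63)²) = √(17898.259262 + 22060.686795) = 199.8973 km
  N3: √((-2.1983·111.32)² + (-0.7212·99.63)²) = √(59885.311804 + 5162.876027) = 255.0455 km
  N4: √((-0.4446·111.32)² + (0.7271·99.63)²) = √(2449.544379 + 5247.694569) = 87.7339 km
  → nearest: N4 (87.7339 km)
Q5 at 27.7049°N, 57.6284°E:
  N1: √((-0.5142·111.32)² + (0.4166·99.63)²) = √(3276.502774 + 1722.736248) = 70.7053 km
  N2: √((-1.0531·111.32)² + (-2.7474·99.63)²) = √(13743.128932 + 74924.533649) = 297.7712 km
  N3: √((-2.0496·111.32)² + (-1.9778·99.63)²) = √(52057.657305 + 38827.998641) = 301.4725 km
  N4: √((-0.2959·111.32)² + (-0.5295·99.63)²) = √(1085.016458 + 2782.993484) = 62.1933 km
  → nearest: N4 (62.1933 km)

Q1→N4; Q2→N1; Q3→N3; Q4→N4; Q5→N4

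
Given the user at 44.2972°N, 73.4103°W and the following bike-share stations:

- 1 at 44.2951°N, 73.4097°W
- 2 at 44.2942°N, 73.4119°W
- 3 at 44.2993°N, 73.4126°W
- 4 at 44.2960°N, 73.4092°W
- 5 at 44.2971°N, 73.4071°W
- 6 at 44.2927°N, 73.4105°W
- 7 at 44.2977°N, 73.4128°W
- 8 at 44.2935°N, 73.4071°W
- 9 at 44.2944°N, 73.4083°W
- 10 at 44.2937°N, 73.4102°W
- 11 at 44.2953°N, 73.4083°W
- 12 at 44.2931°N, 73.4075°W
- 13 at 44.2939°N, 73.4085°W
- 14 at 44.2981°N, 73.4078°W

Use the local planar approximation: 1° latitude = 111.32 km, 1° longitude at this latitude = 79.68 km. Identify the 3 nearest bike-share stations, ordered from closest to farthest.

4, 7, 14

Distances from 44.2972°N, 73.4103°W:
1: √((-0.0021·111.32)² + (0.0006·79.68)²) = √(0.054649 + 0.002286) = 0.2386 km
2: √((-0.0030·111.32)² + (-0.0016·79.68)²) = √(0.111529 + 0.016253) = 0.3575 km
3: √((0.0021·111.32)² + (-0.0023·79.68)²) = √(0.054649 + 0.033586) = 0.2970 km
4: √((-0.0012·111.32)² + (0.0011·79.68)²) = √(0.017845 + 0.007682) = 0.1598 km
5: √((-0.0001·111.32)² + (0.0032·79.68)²) = √(0.000124 + 0.065013) = 0.2552 km
6: √((-0.0045·111.32)² + (-0.0002·79.68)²) = √(0.250941 + 0.000254) = 0.5012 km
7: √((0.0005·111.32)² + (-0.0025·79.68)²) = √(0.003098 + 0.039681) = 0.2068 km
8: √((-0.0037·111.32)² + (0.0032·79.68)²) = √(0.169648 + 0.065013) = 0.4844 km
9: √((-0.0028·111.32)² + (0.0020·79.68)²) = √(0.097154 + 0.025396) = 0.3501 km
10: √((-0.0035·111.32)² + (0.0001·79.68)²) = √(0.151804 + 0.000063) = 0.3897 km
11: √((-0.0019·111.32)² + (0.0020·79.68)²) = √(0.044736 + 0.025396) = 0.2648 km
12: √((-0.0041·111.32)² + (0.0028·79.68)²) = √(0.208312 + 0.049775) = 0.5080 km
13: √((-0.0033·111.32)² + (0.0018·79.68)²) = √(0.134950 + 0.020570) = 0.3944 km
14: √((0.0009·111.32)² + (0.0025·79.68)²) = √(0.010038 + 0.039681) = 0.2230 km
Sorted: 4 (0.1598 km) < 7 (0.2068 km) < 14 (0.2230 km) < 1 (0.2386 km) < 5 (0.2552 km) < …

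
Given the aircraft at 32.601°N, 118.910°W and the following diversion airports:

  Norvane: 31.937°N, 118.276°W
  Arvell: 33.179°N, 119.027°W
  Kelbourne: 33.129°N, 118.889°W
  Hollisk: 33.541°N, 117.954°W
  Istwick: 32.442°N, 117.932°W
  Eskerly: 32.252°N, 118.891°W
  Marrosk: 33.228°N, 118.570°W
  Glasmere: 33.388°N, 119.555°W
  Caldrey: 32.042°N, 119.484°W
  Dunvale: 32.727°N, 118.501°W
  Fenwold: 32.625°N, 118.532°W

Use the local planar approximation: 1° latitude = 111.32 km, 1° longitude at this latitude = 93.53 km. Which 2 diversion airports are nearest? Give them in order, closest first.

Distances from 32.601°N, 118.910°W:
Norvane: √((-0.664·111.32)² + (0.634·93.53)²) = √(5463.64602 + 3516.25518) = 94.762 km
Arvell: √((0.578·111.32)² + (-0.117·93.53)²) = √(4140.01650 + 119.74947) = 65.267 km
Kelbourne: √((0.528·111.32)² + (0.021·93.53)²) = √(3454.73103 + 3.85781) = 58.810 km
Hollisk: √((0.940·111.32)² + (0.956·93.53)²) = √(10949.69702 + 7994.98500) = 137.640 km
Istwick: √((-0.159·111.32)² + (0.978·93.53)²) = √(313.28575 + 8367.18899) = 93.169 km
Eskerly: √((-0.349·111.32)² + (0.019·93.53)²) = √(1509.37534 + 3.15798) = 38.891 km
Marrosk: √((0.627·111.32)² + (0.340·93.53)²) = √(4871.71055 + 1011.25272) = 76.700 km
Glasmere: √((0.787·111.32)² + (-0.645·93.53)²) = √(7675.30885 + 3639.32883) = 106.370 km
Caldrey: √((-0.559·111.32)² + (-0.574·93.53)²) = √(3872.30905 + 2882.21022) = 82.186 km
Dunvale: √((0.126·111.32)² + (0.409·93.53)²) = √(196.73765 + 1463.35092) = 40.744 km
Fenwold: √((0.024·111.32)² + (0.378·93.53)²) = √(7.13787 + 1249.92936) = 35.455 km
Sorted: Fenwold (35.455 km) < Eskerly (38.891 km) < Dunvale (40.744 km) < Kelbourne (58.810 km) < …

Fenwold, Eskerly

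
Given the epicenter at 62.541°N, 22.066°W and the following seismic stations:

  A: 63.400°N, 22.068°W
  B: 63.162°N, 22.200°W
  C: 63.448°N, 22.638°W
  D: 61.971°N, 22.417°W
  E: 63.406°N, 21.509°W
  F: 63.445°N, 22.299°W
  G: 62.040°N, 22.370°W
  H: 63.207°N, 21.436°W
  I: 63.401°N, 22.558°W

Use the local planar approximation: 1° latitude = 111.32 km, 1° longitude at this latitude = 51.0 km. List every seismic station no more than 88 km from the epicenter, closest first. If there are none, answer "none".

Distances from 62.541°N, 22.066°W:
A: √((0.859·111.32)² + (-0.002·51.0)²) = √(9143.92643 + 0.01040) = 95.624 km
B: √((0.621·111.32)² + (-0.134·51.0)²) = √(4778.91819 + 46.70356) = 69.467 km
C: √((0.907·111.32)² + (-0.572·51.0)²) = √(10194.38355 + 851.00558) = 105.097 km
D: √((-0.570·111.32)² + (-0.351·51.0)²) = √(4026.20707 + 320.44580) = 65.929 km
E: √((0.865·111.32)² + (0.557·51.0)²) = √(9272.11075 + 806.95765) = 100.395 km
F: √((0.904·111.32)² + (-0.233·51.0)²) = √(10127.05704 + 141.20569) = 101.332 km
G: √((-0.501·111.32)² + (-0.304·51.0)²) = √(3110.44013 + 240.37402) = 57.886 km
H: √((0.666·111.32)² + (0.630·51.0)²) = √(5496.60911 + 1032.33690) = 80.802 km
I: √((0.860·111.32)² + (-0.492·51.0)²) = √(9165.22852 + 629.60846) = 98.969 km
Threshold 88 km: G (57.886 km), D (65.929 km), B (69.467 km), H (80.802 km) are within range.

G, D, B, H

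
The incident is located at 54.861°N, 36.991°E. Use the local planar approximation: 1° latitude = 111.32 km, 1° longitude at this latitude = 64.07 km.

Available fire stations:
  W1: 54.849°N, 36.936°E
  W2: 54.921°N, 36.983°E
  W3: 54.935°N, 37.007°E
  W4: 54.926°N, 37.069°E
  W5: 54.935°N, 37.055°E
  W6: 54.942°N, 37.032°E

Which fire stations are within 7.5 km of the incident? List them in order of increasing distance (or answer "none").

Distances from 54.861°N, 36.991°E:
W1: √((-0.012·111.32)² + (-0.055·64.07)²) = √(1.78447 + 12.41752) = 3.769 km
W2: √((0.060·111.32)² + (-0.008·64.07)²) = √(44.61171 + 0.26272) = 6.699 km
W3: √((0.074·111.32)² + (0.016·64.07)²) = √(67.85937 + 1.05087) = 8.301 km
W4: √((0.065·111.32)² + (0.078·64.07)²) = √(52.35680 + 24.97461) = 8.794 km
W5: √((0.074·111.32)² + (0.064·64.07)²) = √(67.85937 + 16.81394) = 9.202 km
W6: √((0.081·111.32)² + (0.041·64.07)²) = √(81.30485 + 6.90045) = 9.392 km
Threshold 7.5 km: W1 (3.769 km), W2 (6.699 km) are within range.

W1, W2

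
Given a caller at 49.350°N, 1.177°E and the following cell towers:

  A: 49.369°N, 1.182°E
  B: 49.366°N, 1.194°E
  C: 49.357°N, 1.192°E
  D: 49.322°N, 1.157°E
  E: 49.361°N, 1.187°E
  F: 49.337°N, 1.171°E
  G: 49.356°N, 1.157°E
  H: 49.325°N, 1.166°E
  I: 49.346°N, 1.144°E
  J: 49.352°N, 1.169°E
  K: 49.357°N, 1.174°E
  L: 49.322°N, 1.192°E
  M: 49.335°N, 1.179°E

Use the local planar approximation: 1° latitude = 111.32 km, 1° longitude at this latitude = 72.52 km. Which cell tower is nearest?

J

Distances from 49.350°N, 1.177°E:
A: √((0.019·111.32)² + (0.005·72.52)²) = √(4.47356 + 0.13148) = 2.146 km
B: √((0.016·111.32)² + (0.017·72.52)²) = √(3.17239 + 1.51989) = 2.166 km
C: √((0.007·111.32)² + (0.015·72.52)²) = √(0.60721 + 1.18331) = 1.338 km
D: √((-0.028·111.32)² + (-0.020·72.52)²) = √(9.71544 + 2.10366) = 3.438 km
E: √((0.011·111.32)² + (0.010·72.52)²) = √(1.49945 + 0.52592) = 1.423 km
F: √((-0.013·111.32)² + (-0.006·72.52)²) = √(2.09427 + 0.18933) = 1.511 km
G: √((0.006·111.32)² + (-0.020·72.52)²) = √(0.44612 + 2.10366) = 1.597 km
H: √((-0.025·111.32)² + (-0.011·72.52)²) = √(7.74509 + 0.63636) = 2.895 km
I: √((-0.004·111.32)² + (-0.033·72.52)²) = √(0.19827 + 5.72721) = 2.434 km
J: √((0.002·111.32)² + (-0.008·72.52)²) = √(0.04957 + 0.33659) = 0.621 km
K: √((0.007·111.32)² + (-0.003·72.52)²) = √(0.60721 + 0.04733) = 0.809 km
L: √((-0.028·111.32)² + (0.015·72.52)²) = √(9.71544 + 1.18331) = 3.301 km
M: √((-0.015·111.32)² + (0.002·72.52)²) = √(2.78823 + 0.02104) = 1.676 km
Minimum: J at 0.621 km.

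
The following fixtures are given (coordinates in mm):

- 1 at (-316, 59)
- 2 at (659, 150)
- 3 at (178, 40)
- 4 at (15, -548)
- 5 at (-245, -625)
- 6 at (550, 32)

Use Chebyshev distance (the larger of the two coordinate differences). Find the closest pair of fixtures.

Pairwise distances:
1–2: max(|975|, |91|) = 975 mm
1–3: max(|494|, |-19|) = 494 mm
1–4: max(|331|, |-607|) = 607 mm
1–5: max(|71|, |-684|) = 684 mm
1–6: max(|866|, |-27|) = 866 mm
2–3: max(|-481|, |-110|) = 481 mm
2–4: max(|-644|, |-698|) = 698 mm
2–5: max(|-904|, |-775|) = 904 mm
2–6: max(|-109|, |-118|) = 118 mm
3–4: max(|-163|, |-588|) = 588 mm
3–5: max(|-423|, |-665|) = 665 mm
3–6: max(|372|, |-8|) = 372 mm
4–5: max(|-260|, |-77|) = 260 mm
4–6: max(|535|, |580|) = 580 mm
5–6: max(|795|, |657|) = 795 mm
Closest pair: 2–6 at 118 mm.

2 and 6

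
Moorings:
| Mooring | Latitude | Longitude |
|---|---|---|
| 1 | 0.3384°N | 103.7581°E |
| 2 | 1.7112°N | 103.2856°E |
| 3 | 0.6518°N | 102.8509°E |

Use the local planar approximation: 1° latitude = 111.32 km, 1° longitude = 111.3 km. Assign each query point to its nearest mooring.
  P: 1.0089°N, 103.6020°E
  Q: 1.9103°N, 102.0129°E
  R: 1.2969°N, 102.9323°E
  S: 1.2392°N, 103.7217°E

P at 1.0089°N, 103.6020°E:
  1: 76.6354 km
  2: 85.7452 km
  3: 92.5677 km
  → nearest: 1 (76.6354 km)
Q at 1.9103°N, 102.0129°E:
  1: 261.4361 km
  2: 143.3750 km
  3: 168.3037 km
  → nearest: 2 (143.3750 km)
R at 1.2969°N, 102.9323°E:
  1: 140.8285 km
  2: 60.6076 km
  3: 72.3818 km
  → nearest: 2 (60.6076 km)
S at 1.2392°N, 103.7217°E:
  1: 100.3589 km
  2: 71.5311 km
  3: 116.9156 km
  → nearest: 2 (71.5311 km)

P→1; Q→2; R→2; S→2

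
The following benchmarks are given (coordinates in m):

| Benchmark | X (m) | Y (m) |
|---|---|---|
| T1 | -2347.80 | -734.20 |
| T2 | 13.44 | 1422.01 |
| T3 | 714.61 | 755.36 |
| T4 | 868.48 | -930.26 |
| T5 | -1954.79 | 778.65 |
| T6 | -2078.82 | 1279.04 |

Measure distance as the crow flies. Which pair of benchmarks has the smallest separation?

Pairwise distances:
T5–T6: √((-124.03)² + (500.39)²) = √(15383.4409 + 250390.1521) = 515.53 m
T2–T3: √((701.17)² + (-666.65)²) = √(491639.3689 + 444422.2225) = 967.50 m
T1–T5: √((393.01)² + (1512.85)²) = √(154456.8601 + 2288715.1225) = 1563.06 m
T3–T4: √((153.87)² + (-1685.62)²) = √(23675.9769 + 2841314.7844) = 1692.63 m
T1–T6: √((268.98)² + (2013.24)²) = √(72350.2404 + 4053135.2976) = 2031.13 m
T2–T5: √((-1968.23)² + (-643.36)²) = √(3873929.3329 + 413912.0896) = 2070.71 m
T2–T6: √((-2092.26)² + (-142.97)²) = √(4377551.9076 + 20440.4209) = 2097.14 m
T2–T4: √((855.04)² + (-2352.27)²) = √(731093.4016 + 5533174.1529) = 2502.85 m
T3–T5: √((-2669.40)² + (23.29)²) = √(7125696.3600 + 542.4241) = 2669.50 m
T3–T6: √((-2793.43)² + (523.68)²) = √(7803251.1649 + 274240.7424) = 2842.09 m
T1–T2: √((2361.24)² + (2156.21)²) = √(5575454.3376 + 4649241.5641) = 3197.61 m
T1–T4: √((3216.28)² + (-196.06)²) = √(10344457.0384 + 38439.5236) = 3222.25 m
T4–T5: √((-2823.27)² + (1708.91)²) = √(7970853.4929 + 2920373.3881) = 3300.19 m
T1–T3: √((3062.41)² + (1489.56)²) = √(9378355.0081 + 2218788.9936) = 3405.46 m
T4–T6: √((-2947.30)² + (2209.30)²) = √(8686577.2900 + 4881006.4900) = 3683.42 m
Closest pair: T5–T6 at 515.53 m.

T5 and T6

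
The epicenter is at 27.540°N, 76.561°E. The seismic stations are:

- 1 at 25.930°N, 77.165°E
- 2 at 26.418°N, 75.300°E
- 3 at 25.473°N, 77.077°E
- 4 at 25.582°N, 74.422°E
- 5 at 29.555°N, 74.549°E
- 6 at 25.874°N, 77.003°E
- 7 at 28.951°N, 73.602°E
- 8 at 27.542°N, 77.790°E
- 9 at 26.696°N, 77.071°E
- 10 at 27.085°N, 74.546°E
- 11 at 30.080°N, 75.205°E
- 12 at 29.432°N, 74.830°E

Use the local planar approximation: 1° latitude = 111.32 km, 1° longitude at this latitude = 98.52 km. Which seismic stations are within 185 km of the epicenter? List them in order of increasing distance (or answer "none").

9, 8, 2

Distances from 27.540°N, 76.561°E:
1: 188.846 km
2: 176.166 km
3: 235.647 km
4: 303.179 km
5: 299.344 km
6: 190.503 km
7: 331.144 km
8: 121.081 km
9: 106.546 km
10: 204.878 km
11: 312.724 km
12: 271.004 km
Threshold 185 km: 9 (106.546 km), 8 (121.081 km), 2 (176.166 km) are within range.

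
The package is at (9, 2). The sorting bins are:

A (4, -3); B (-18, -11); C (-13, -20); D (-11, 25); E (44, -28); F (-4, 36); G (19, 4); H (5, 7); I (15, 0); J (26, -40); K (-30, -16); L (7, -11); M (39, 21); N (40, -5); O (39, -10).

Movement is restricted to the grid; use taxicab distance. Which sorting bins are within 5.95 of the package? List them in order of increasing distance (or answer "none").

Distances from (9, 2):
A: |-5| + |-5| = 5 + 5 = 10
B: |-27| + |-13| = 27 + 13 = 40
C: |-22| + |-22| = 22 + 22 = 44
D: |-20| + |23| = 20 + 23 = 43
E: |35| + |-30| = 35 + 30 = 65
F: |-13| + |34| = 13 + 34 = 47
G: |10| + |2| = 10 + 2 = 12
H: |-4| + |5| = 4 + 5 = 9
I: |6| + |-2| = 6 + 2 = 8
J: |17| + |-42| = 17 + 42 = 59
K: |-39| + |-18| = 39 + 18 = 57
L: |-2| + |-13| = 2 + 13 = 15
M: |30| + |19| = 30 + 19 = 49
N: |31| + |-7| = 31 + 7 = 38
O: |30| + |-12| = 30 + 12 = 42
Threshold 5.95: none within range.

none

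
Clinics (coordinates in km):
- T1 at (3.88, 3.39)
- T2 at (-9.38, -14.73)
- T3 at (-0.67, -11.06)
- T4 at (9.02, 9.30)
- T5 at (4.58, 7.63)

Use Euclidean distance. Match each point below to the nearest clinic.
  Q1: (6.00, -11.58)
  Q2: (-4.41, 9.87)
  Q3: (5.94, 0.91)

Q1 at (6.00, -11.58):
  T1: 15.12 km
  T2: 15.70 km
  T3: 6.69 km
  T4: 21.10 km
  T5: 19.26 km
  → nearest: T3 (6.69 km)
Q2 at (-4.41, 9.87):
  T1: 10.52 km
  T2: 25.10 km
  T3: 21.26 km
  T4: 13.44 km
  T5: 9.26 km
  → nearest: T5 (9.26 km)
Q3 at (5.94, 0.91):
  T1: 3.22 km
  T2: 21.89 km
  T3: 13.67 km
  T4: 8.94 km
  T5: 6.86 km
  → nearest: T1 (3.22 km)

Q1→T3; Q2→T5; Q3→T1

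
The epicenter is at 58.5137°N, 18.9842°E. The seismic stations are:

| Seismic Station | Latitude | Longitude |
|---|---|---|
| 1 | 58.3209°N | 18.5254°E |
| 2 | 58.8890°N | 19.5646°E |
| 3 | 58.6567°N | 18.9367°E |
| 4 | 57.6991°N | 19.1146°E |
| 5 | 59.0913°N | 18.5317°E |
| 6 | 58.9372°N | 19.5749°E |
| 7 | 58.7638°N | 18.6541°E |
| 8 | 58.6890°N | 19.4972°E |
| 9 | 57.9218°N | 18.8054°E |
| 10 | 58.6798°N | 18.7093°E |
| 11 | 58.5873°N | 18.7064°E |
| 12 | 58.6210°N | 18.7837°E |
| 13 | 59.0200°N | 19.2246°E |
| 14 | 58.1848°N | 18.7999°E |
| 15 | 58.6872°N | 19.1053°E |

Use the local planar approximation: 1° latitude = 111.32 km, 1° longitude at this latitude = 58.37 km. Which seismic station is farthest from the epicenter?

4

Distances from 58.5137°N, 18.9842°E:
1: √((-0.1928·111.32)² + (-0.4588·58.37)²) = √(460.638735 + 717.176755) = 34.3193 km
2: √((0.3753·111.32)² + (0.5804·58.37)²) = √(1745.434372 + 1147.715361) = 53.7880 km
3: √((0.1430·111.32)² + (-0.0475·58.37)²) = √(253.406920 + 7.687172) = 16.1584 km
4: √((-0.8146·111.32)² + (0.1304·58.37)²) = √(8223.093092 + 57.934141) = 91.0001 km
5: √((0.5776·111.32)² + (-0.4525·58.37)²) = √(4134.288358 + 697.616194) = 69.5119 km
6: √((0.4235·111.32)² + (0.5907·58.37)²) = √(2222.558622 + 1188.812405) = 58.4069 km
7: √((0.2501·111.32)² + (-0.3301·58.37)²) = √(775.128631 + 371.253396) = 33.8583 km
8: √((0.1753·111.32)² + (0.5130·58.37)²) = √(380.811651 + 896.631757) = 35.7413 km
9: √((-0.5919·111.32)² + (-0.1788·58.37)²) = √(4341.532688 + 108.921701) = 66.7117 km
10: √((0.1661·111.32)² + (-0.2749·58.37)²) = √(341.889419 + 257.471324) = 24.4818 km
11: √((0.0736·111.32)² + (-0.2778·58.37)²) = √(67.127740 + 262.932257) = 18.1676 km
12: √((0.1073·111.32)² + (-0.2005·58.37)²) = √(142.674329 + 136.964539) = 16.7224 km
13: √((0.5063·111.32)² + (0.2404·58.37)²) = √(3176.597941 + 196.901177) = 58.0818 km
14: √((-0.3289·111.32)² + (-0.1843·58.37)²) = √(1340.522606 + 115.725764) = 38.1608 km
15: √((0.1735·111.32)² + (0.1211·58.37)²) = √(373.031369 + 49.965205) = 20.5669 km
Maximum: 4 at 91.0001 km.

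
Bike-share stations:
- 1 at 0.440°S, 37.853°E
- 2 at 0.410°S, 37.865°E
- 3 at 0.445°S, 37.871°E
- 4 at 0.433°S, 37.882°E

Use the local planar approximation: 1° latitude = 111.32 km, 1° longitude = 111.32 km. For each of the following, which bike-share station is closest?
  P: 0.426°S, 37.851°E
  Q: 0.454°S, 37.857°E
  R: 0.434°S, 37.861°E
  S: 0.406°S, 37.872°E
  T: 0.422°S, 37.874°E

P→1; Q→1; R→1; S→2; T→4

P at 0.426°S, 37.851°E:
  1: √((-0.014·111.32)² + (0.002·111.32)²) = √(2.42886 + 0.04957) = 1.574 km
  2: √((0.016·111.32)² + (0.014·111.32)²) = √(3.17239 + 2.42886) = 2.367 km
  3: √((-0.019·111.32)² + (0.020·111.32)²) = √(4.47356 + 4.95686) = 3.071 km
  4: √((-0.007·111.32)² + (0.031·111.32)²) = √(0.60721 + 11.90885) = 3.538 km
  → nearest: 1 (1.574 km)
Q at 0.454°S, 37.857°E:
  1: √((0.014·111.32)² + (-0.004·111.32)²) = √(2.42886 + 0.19827) = 1.621 km
  2: √((0.044·111.32)² + (0.008·111.32)²) = √(23.99119 + 0.79310) = 4.978 km
  3: √((0.009·111.32)² + (0.014·111.32)²) = √(1.00376 + 2.42886) = 1.853 km
  4: √((0.021·111.32)² + (0.025·111.32)²) = √(5.46493 + 7.74509) = 3.635 km
  → nearest: 1 (1.621 km)
R at 0.434°S, 37.861°E:
  1: √((-0.006·111.32)² + (-0.008·111.32)²) = √(0.44612 + 0.79310) = 1.113 km
  2: √((0.024·111.32)² + (0.004·111.32)²) = √(7.13787 + 0.19827) = 2.709 km
  3: √((-0.011·111.32)² + (0.010·111.32)²) = √(1.49945 + 1.23921) = 1.655 km
  4: √((0.001·111.32)² + (0.021·111.32)²) = √(0.01239 + 5.46493) = 2.340 km
  → nearest: 1 (1.113 km)
S at 0.406°S, 37.872°E:
  1: √((-0.034·111.32)² + (-0.019·111.32)²) = √(14.32532 + 4.47356) = 4.336 km
  2: √((-0.004·111.32)² + (-0.007·111.32)²) = √(0.19827 + 0.60721) = 0.897 km
  3: √((-0.039·111.32)² + (-0.001·111.32)²) = √(18.84845 + 0.01239) = 4.343 km
  4: √((-0.027·111.32)² + (0.010·111.32)²) = √(9.03387 + 1.23921) = 3.205 km
  → nearest: 2 (0.897 km)
T at 0.422°S, 37.874°E:
  1: √((-0.018·111.32)² + (-0.021·111.32)²) = √(4.01505 + 5.46493) = 3.079 km
  2: √((0.012·111.32)² + (-0.009·111.32)²) = √(1.78447 + 1.00376) = 1.670 km
  3: √((-0.023·111.32)² + (-0.003·111.32)²) = √(6.55544 + 0.11153) = 2.582 km
  4: √((-0.011·111.32)² + (0.008·111.32)²) = √(1.49945 + 0.79310) = 1.514 km
  → nearest: 4 (1.514 km)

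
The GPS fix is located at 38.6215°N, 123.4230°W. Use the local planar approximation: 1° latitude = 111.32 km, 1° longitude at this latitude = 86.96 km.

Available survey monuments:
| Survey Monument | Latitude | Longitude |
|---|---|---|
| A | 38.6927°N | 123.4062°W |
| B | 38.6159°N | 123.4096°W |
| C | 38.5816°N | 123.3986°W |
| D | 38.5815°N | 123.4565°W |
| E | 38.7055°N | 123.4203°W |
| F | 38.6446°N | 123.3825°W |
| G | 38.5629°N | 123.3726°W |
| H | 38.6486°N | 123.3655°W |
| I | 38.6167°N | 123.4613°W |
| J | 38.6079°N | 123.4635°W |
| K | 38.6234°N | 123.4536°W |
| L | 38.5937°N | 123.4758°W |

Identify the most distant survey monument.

Distances from 38.6215°N, 123.4230°W:
A: √((0.0712·111.32)² + (0.0168·86.96)²) = √(62.821222 + 2.134311) = 8.0595 km
B: √((-0.0056·111.32)² + (0.0134·86.96)²) = √(0.388618 + 1.357840) = 1.3215 km
C: √((-0.0399·111.32)² + (0.0244·86.96)²) = √(19.728415 + 4.502137) = 4.9225 km
D: √((-0.0400·111.32)² + (-0.0335·86.96)²) = √(19.827428 + 8.486501) = 5.3211 km
E: √((0.0840·111.32)² + (0.0027·86.96)²) = √(87.438957 + 0.055127) = 9.3538 km
F: √((0.0231·111.32)² + (0.0405·86.96)²) = √(6.612571 + 12.403639) = 4.3608 km
G: √((-0.0586·111.32)² + (0.0504·86.96)²) = √(42.554121 + 19.208796) = 7.8589 km
H: √((0.0271·111.32)² + (0.0575·86.96)²) = √(9.100913 + 25.002000) = 5.8398 km
I: √((-0.0048·111.32)² + (-0.0383·86.96)²) = √(0.285515 + 11.092683) = 3.3732 km
J: √((-0.0136·111.32)² + (-0.0405·86.96)²) = √(2.292051 + 12.403639) = 3.8335 km
K: √((0.0019·111.32)² + (-0.0306·86.96)²) = √(0.044736 + 7.080793) = 2.6694 km
L: √((-0.0278·111.32)² + (-0.0528·86.96)²) = √(9.577143 + 21.081762) = 5.5370 km
Maximum: E at 9.3538 km.

E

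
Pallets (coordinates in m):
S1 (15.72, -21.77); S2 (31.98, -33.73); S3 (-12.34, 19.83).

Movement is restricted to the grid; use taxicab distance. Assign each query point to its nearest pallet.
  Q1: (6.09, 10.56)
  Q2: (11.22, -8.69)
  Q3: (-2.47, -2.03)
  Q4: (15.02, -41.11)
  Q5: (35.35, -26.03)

Q1 at (6.09, 10.56):
  S1: |9.63| + |-32.33| = 9.63 + 32.33 = 41.96 m
  S2: |25.89| + |-44.29| = 25.89 + 44.29 = 70.18 m
  S3: |-18.43| + |9.27| = 18.43 + 9.27 = 27.70 m
  → nearest: S3 (27.70 m)
Q2 at (11.22, -8.69):
  S1: |4.50| + |-13.08| = 4.50 + 13.08 = 17.58 m
  S2: |20.76| + |-25.04| = 20.76 + 25.04 = 45.80 m
  S3: |-23.56| + |28.52| = 23.56 + 28.52 = 52.08 m
  → nearest: S1 (17.58 m)
Q3 at (-2.47, -2.03):
  S1: |18.19| + |-19.74| = 18.19 + 19.74 = 37.93 m
  S2: |34.45| + |-31.70| = 34.45 + 31.70 = 66.15 m
  S3: |-9.87| + |21.86| = 9.87 + 21.86 = 31.73 m
  → nearest: S3 (31.73 m)
Q4 at (15.02, -41.11):
  S1: |0.70| + |19.34| = 0.70 + 19.34 = 20.04 m
  S2: |16.96| + |7.38| = 16.96 + 7.38 = 24.34 m
  S3: |-27.36| + |60.94| = 27.36 + 60.94 = 88.30 m
  → nearest: S1 (20.04 m)
Q5 at (35.35, -26.03):
  S1: |-19.63| + |4.26| = 19.63 + 4.26 = 23.89 m
  S2: |-3.37| + |-7.70| = 3.37 + 7.70 = 11.07 m
  S3: |-47.69| + |45.86| = 47.69 + 45.86 = 93.55 m
  → nearest: S2 (11.07 m)

Q1→S3; Q2→S1; Q3→S3; Q4→S1; Q5→S2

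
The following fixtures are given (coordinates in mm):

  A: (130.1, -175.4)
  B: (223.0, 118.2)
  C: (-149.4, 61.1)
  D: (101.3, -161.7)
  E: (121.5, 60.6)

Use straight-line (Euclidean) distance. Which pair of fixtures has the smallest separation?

A and D

Pairwise distances:
A–D: √((-28.8)² + (13.7)²) = √(829.440 + 187.690) = 31.9 mm
B–E: √((-101.5)² + (-57.6)²) = √(10302.250 + 3317.760) = 116.7 mm
D–E: √((20.2)² + (222.3)²) = √(408.040 + 49417.290) = 223.2 mm
A–E: √((-8.6)² + (236.0)²) = √(73.960 + 55696.000) = 236.2 mm
C–E: √((270.9)² + (-0.5)²) = √(73386.810 + 0.250) = 270.9 mm
B–D: √((-121.7)² + (-279.9)²) = √(14810.890 + 78344.010) = 305.2 mm
A–B: √((92.9)² + (293.6)²) = √(8630.410 + 86200.960) = 307.9 mm
C–D: √((250.7)² + (-222.8)²) = √(62850.490 + 49639.840) = 335.4 mm
A–C: √((-279.5)² + (236.5)²) = √(78120.250 + 55932.250) = 366.1 mm
B–C: √((-372.4)² + (-57.1)²) = √(138681.760 + 3260.410) = 376.8 mm
Closest pair: A–D at 31.9 mm.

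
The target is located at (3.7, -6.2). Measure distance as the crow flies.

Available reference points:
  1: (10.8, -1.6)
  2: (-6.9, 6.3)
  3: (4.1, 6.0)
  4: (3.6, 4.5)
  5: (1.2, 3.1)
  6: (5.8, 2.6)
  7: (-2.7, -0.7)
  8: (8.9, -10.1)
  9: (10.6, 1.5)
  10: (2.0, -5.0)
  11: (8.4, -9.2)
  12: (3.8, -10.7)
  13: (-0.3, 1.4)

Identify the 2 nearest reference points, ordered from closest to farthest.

Distances from (3.7, -6.2):
1: √((7.1)² + (4.6)²) = √(50.410 + 21.160) = 8.5
2: √((-10.6)² + (12.5)²) = √(112.360 + 156.250) = 16.4
3: √((0.4)² + (12.2)²) = √(0.160 + 148.840) = 12.2
4: √((-0.1)² + (10.7)²) = √(0.010 + 114.490) = 10.7
5: √((-2.5)² + (9.3)²) = √(6.250 + 86.490) = 9.6
6: √((2.1)² + (8.8)²) = √(4.410 + 77.440) = 9.0
7: √((-6.4)² + (5.5)²) = √(40.960 + 30.250) = 8.4
8: √((5.2)² + (-3.9)²) = √(27.040 + 15.210) = 6.5
9: √((6.9)² + (7.7)²) = √(47.610 + 59.290) = 10.3
10: √((-1.7)² + (1.2)²) = √(2.890 + 1.440) = 2.1
11: √((4.7)² + (-3.0)²) = √(22.090 + 9.000) = 5.6
12: √((0.1)² + (-4.5)²) = √(0.010 + 20.250) = 4.5
13: √((-4.0)² + (7.6)²) = √(16.000 + 57.760) = 8.6
Sorted: 10 (2.1) < 12 (4.5) < 11 (5.6) < 8 (6.5) < …

10, 12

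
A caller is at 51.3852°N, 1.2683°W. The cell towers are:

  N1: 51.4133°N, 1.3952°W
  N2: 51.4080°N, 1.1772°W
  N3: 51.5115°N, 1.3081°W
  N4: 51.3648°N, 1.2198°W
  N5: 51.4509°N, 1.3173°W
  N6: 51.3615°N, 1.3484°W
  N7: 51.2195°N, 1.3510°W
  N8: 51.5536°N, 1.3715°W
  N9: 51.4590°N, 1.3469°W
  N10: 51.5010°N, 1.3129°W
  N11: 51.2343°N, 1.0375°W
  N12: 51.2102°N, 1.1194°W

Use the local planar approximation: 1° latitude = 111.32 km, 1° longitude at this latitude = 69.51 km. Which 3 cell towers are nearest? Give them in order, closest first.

Distances from 51.3852°N, 1.2683°W:
N1: √((0.0281·111.32)² + (-0.1269·69.51)²) = √(9.784960 + 77.806848) = 9.3590 km
N2: √((0.0228·111.32)² + (0.0911·69.51)²) = √(6.441931 + 40.098796) = 6.8221 km
N3: √((0.1263·111.32)² + (-0.0398·69.51)²) = √(197.675614 + 7.653511) = 14.3293 km
N4: √((-0.0204·111.32)² + (0.0485·69.51)²) = √(5.157114 + 11.365225) = 4.0648 km
N5: √((0.0657·111.32)² + (-0.0490·69.51)²) = √(53.490559 + 11.600768) = 8.0679 km
N6: √((-0.0237·111.32)² + (-0.0801·69.51)²) = √(6.960542 + 30.999851) = 6.1612 km
N7: √((-0.1657·111.32)² + (-0.0827·69.51)²) = √(340.244734 + 33.044988) = 19.3207 km
N8: √((0.1684·111.32)² + (-0.1032·69.51)²) = √(351.423314 + 51.458127) = 20.0719 km
N9: √((0.0738·111.32)² + (-0.0786·69.51)²) = √(67.493060 + 29.849679) = 9.8662 km
N10: √((0.1158·111.32)² + (-0.0446·69.51)²) = √(166.174168 + 9.610905) = 13.2584 km
N11: √((-0.1509·111.32)² + (0.2308·69.51)²) = √(282.179120 + 257.374897) = 23.2283 km
N12: √((-0.1750·111.32)² + (0.1489·69.51)²) = √(379.509361 + 107.123307) = 22.0598 km
Sorted: N4 (4.0648 km) < N6 (6.1612 km) < N2 (6.8221 km) < N5 (8.0679 km) < N1 (9.3590 km) < …

N4, N6, N2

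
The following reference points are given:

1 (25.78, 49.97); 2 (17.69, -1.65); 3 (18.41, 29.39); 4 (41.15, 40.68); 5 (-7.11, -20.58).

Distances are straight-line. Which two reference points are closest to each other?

1 and 4

Pairwise distances:
1–2: √((-8.09)² + (-51.62)²) = √(65.4481 + 2664.6244) = 52.25
1–3: √((-7.37)² + (-20.58)²) = √(54.3169 + 423.5364) = 21.86
1–4: √((15.37)² + (-9.29)²) = √(236.2369 + 86.3041) = 17.96
1–5: √((-32.89)² + (-70.55)²) = √(1081.7521 + 4977.3025) = 77.84
2–3: √((0.72)² + (31.04)²) = √(0.5184 + 963.4816) = 31.05
2–4: √((23.46)² + (42.33)²) = √(550.3716 + 1791.8289) = 48.40
2–5: √((-24.80)² + (-18.93)²) = √(615.0400 + 358.3449) = 31.20
3–4: √((22.74)² + (11.29)²) = √(517.1076 + 127.4641) = 25.39
3–5: √((-25.52)² + (-49.97)²) = √(651.2704 + 2497.0009) = 56.11
4–5: √((-48.26)² + (-61.26)²) = √(2329.0276 + 3752.7876) = 77.99
Closest pair: 1–4 at 17.96.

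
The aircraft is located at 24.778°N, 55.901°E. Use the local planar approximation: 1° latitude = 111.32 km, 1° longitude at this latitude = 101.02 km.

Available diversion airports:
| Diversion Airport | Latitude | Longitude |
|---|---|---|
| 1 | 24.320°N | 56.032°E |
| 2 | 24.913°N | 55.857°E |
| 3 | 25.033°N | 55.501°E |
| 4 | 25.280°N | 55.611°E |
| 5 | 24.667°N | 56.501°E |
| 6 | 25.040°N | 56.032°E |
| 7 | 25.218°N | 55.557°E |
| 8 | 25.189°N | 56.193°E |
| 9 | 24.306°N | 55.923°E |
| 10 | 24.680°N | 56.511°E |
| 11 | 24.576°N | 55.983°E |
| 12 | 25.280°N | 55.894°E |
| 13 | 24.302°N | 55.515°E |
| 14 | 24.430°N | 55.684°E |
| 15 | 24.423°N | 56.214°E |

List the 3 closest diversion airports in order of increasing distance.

Distances from 24.778°N, 55.901°E:
1: 52.674 km
2: 15.672 km
3: 49.382 km
4: 63.096 km
5: 61.859 km
6: 32.028 km
7: 60.056 km
8: 54.437 km
9: 52.590 km
10: 62.580 km
11: 23.964 km
12: 55.887 km
13: 65.790 km
14: 44.512 km
15: 50.611 km
Sorted: 2 (15.672 km) < 11 (23.964 km) < 6 (32.028 km) < 14 (44.512 km) < 3 (49.382 km) < …

2, 11, 6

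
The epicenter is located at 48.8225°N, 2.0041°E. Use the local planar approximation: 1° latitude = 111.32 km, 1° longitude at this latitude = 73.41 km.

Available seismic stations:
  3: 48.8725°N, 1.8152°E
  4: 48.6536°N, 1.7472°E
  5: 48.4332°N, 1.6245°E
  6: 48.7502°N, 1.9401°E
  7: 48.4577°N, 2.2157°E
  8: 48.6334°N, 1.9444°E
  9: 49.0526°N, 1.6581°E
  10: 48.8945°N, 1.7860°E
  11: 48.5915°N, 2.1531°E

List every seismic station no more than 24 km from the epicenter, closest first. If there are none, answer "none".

Distances from 48.8225°N, 2.0041°E:
3: 14.9425 km
4: 26.6304 km
5: 51.5230 km
6: 9.3194 km
7: 43.4790 km
8: 21.5020 km
9: 36.0731 km
10: 17.9049 km
11: 27.9446 km
Threshold 24 km: 6 (9.3194 km), 3 (14.9425 km), 10 (17.9049 km), 8 (21.5020 km) are within range.

6, 3, 10, 8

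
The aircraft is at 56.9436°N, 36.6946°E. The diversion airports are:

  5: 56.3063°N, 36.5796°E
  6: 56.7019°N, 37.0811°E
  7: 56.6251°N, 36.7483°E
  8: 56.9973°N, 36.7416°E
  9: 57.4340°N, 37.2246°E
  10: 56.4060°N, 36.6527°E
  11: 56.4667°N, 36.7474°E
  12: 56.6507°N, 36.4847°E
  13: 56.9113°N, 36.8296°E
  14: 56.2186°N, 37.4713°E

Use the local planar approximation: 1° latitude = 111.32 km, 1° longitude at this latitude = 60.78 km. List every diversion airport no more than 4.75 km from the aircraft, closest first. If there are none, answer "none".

none

Distances from 56.9436°N, 36.6946°E:
5: 71.2877 km
6: 35.7181 km
7: 35.6053 km
8: 6.6254 km
9: 63.3870 km
10: 59.8998 km
11: 53.1854 km
12: 35.0127 km
13: 8.9585 km
14: 93.4997 km
Threshold 4.75 km: none within range.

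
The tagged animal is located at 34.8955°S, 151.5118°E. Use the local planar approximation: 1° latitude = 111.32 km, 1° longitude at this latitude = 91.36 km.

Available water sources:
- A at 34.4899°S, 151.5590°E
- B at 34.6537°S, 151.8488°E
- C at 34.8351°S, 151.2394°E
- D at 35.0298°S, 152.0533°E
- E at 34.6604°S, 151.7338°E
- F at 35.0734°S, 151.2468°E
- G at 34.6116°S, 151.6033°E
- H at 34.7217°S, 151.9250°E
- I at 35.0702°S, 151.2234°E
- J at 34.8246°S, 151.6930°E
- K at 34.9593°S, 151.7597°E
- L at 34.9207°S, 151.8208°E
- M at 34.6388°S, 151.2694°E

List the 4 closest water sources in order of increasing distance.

Distances from 34.8955°S, 151.5118°E:
A: √((0.4056·111.32)² + (0.0472·91.36)²) = √(2038.648200 + 18.595000) = 45.3568 km
B: √((0.2418·111.32)² + (0.3370·91.36)²) = √(724.534364 + 947.920648) = 40.8957 km
C: √((0.0604·111.32)² + (-0.2724·91.36)²) = √(45.208518 + 619.336090) = 25.7788 km
D: √((-0.1343·111.32)² + (0.5415·91.36)²) = √(223.510752 + 2447.423376) = 51.6811 km
E: √((0.2351·111.32)² + (0.2220·91.36)²) = √(684.938619 + 411.356279) = 33.1103 km
F: √((-0.1779·111.32)² + (-0.2650·91.36)²) = √(392.191603 + 586.143468) = 31.2783 km
G: √((0.2839·111.32)² + (0.0915·91.36)²) = √(998.796888 + 69.880237) = 32.6906 km
H: √((0.1738·111.32)² + (0.4132·91.36)²) = √(374.322506 + 1425.058876) = 42.4191 km
I: √((-0.1747·111.32)² + (-0.2884·91.36)²) = √(378.209301 + 694.228908) = 32.7481 km
J: √((0.0709·111.32)² + (0.1812·91.36)²) = √(62.292945 + 274.049219) = 18.3396 km
K: √((-0.0638·111.32)² + (0.2479·91.36)²) = √(50.441472 + 512.938427) = 23.7356 km
L: √((-0.0252·111.32)² + (0.3090·91.36)²) = √(7.869506 + 796.946450) = 28.3693 km
M: √((0.2567·111.32)² + (-0.2424·91.36)²) = √(816.578860 + 490.430434) = 36.1526 km
Sorted: J (18.3396 km) < K (23.7356 km) < C (25.7788 km) < L (28.3693 km) < F (31.2783 km) < G (32.6906 km) < …

J, K, C, L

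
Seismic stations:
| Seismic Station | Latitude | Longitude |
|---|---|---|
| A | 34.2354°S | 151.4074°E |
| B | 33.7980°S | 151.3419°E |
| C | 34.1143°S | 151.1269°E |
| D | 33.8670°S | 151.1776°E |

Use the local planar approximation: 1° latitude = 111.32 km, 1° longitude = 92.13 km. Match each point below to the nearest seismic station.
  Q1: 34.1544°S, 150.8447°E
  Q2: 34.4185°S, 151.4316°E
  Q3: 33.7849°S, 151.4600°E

Q1→C; Q2→A; Q3→B

Q1 at 34.1544°S, 150.8447°E:
  A: 52.6199 km
  B: 60.5999 km
  C: 26.3795 km
  D: 44.3196 km
  → nearest: C (26.3795 km)
Q2 at 34.4185°S, 151.4316°E:
  A: 20.5043 km
  B: 69.5667 km
  C: 43.9861 km
  D: 65.7016 km
  → nearest: A (20.5043 km)
Q3 at 33.7849°S, 151.4600°E:
  A: 50.3833 km
  B: 10.9778 km
  C: 47.8162 km
  D: 27.5761 km
  → nearest: B (10.9778 km)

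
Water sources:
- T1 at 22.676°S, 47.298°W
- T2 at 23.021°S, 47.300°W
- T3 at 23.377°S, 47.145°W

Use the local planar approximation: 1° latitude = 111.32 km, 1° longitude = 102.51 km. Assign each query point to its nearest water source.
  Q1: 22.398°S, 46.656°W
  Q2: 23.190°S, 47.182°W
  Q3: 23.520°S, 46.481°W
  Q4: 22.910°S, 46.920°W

Q1→T1; Q2→T3; Q3→T3; Q4→T2

Q1 at 22.398°S, 46.656°W:
  T1: 72.725 km
  T2: 95.749 km
  T3: 119.958 km
  → nearest: T1 (72.725 km)
Q2 at 23.190°S, 47.182°W:
  T1: 58.441 km
  T2: 22.366 km
  T3: 21.160 km
  → nearest: T3 (21.160 km)
Q3 at 23.520°S, 46.481°W:
  T1: 125.863 km
  T2: 100.669 km
  T3: 69.903 km
  → nearest: T3 (69.903 km)
Q4 at 22.910°S, 46.920°W:
  T1: 46.691 km
  T2: 40.867 km
  T3: 56.873 km
  → nearest: T2 (40.867 km)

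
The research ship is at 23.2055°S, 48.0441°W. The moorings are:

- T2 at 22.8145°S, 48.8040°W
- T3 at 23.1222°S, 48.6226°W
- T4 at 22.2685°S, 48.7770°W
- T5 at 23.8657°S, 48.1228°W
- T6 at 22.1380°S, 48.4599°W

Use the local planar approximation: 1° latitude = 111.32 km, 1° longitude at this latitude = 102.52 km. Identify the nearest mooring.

T3

Distances from 23.2055°S, 48.0441°W:
T2: √((0.3910·111.32)² + (-0.7599·102.52)²) = √(1894.523122 + 6069.180923) = 89.2396 km
T3: √((0.0833·111.32)² + (-0.5785·102.52)²) = √(85.987713 + 3517.417513) = 60.0284 km
T4: √((0.9370·111.32)² + (-0.7329·102.52)²) = √(10879.916871 + 5645.554944) = 128.5514 km
T5: √((-0.6602·111.32)² + (-0.0787·102.52)²) = √(5401.289251 + 65.097852) = 73.9350 km
T6: √((1.0675·111.32)² + (-0.4158·102.52)²) = √(14121.543323 + 1817.130697) = 126.2485 km
Minimum: T3 at 60.0284 km.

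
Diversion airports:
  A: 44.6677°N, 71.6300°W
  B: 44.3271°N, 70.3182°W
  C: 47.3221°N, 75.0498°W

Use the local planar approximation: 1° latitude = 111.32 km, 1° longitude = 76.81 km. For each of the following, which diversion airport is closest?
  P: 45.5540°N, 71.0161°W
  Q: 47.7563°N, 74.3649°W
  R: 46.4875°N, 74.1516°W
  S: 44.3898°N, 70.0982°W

P at 45.5540°N, 71.0161°W:
  A: 109.3519 km
  B: 146.7217 km
  C: 367.0609 km
  → nearest: A (109.3519 km)
Q at 47.7563°N, 74.3649°W:
  A: 402.9177 km
  B: 492.2781 km
  C: 71.4409 km
  → nearest: C (71.4409 km)
R at 46.4875°N, 74.1516°W:
  A: 280.2717 km
  B: 380.1778 km
  C: 115.7219 km
  → nearest: C (115.7219 km)
S at 44.3898°N, 70.0982°W:
  A: 121.6566 km
  B: 18.2830 km
  C: 501.2037 km
  → nearest: B (18.2830 km)

P→A; Q→C; R→C; S→B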